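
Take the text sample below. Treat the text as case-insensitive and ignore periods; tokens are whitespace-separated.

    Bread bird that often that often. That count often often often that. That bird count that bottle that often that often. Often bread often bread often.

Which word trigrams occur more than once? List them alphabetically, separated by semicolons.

often bread often; often that often; that often that

Trigram counts meeting the condition (more than once):
  often bread often: 2
  often that often: 2
  that often that: 3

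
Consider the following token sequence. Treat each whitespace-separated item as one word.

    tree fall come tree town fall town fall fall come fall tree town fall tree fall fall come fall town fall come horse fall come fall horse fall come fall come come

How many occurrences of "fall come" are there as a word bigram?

7

Scanning the 31 overlapping bigram windows for "fall come":
  position 2–3: fall come
  position 9–10: fall come
  position 17–18: fall come
  position 21–22: fall come
  position 24–25: fall come
  position 28–29: fall come
  position 30–31: fall come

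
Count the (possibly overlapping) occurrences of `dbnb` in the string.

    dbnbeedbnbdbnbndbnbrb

Sliding a length-4 window over the 21 characters (18 positions):
  position 1–4: dbnb
  position 7–10: dbnb
  position 11–14: dbnb
  position 16–19: dbnb

4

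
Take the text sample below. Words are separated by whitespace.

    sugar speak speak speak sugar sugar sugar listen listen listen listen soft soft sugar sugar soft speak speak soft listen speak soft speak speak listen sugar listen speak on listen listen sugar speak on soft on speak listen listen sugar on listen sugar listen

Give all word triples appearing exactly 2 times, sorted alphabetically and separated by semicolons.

Trigram counts meeting the condition (exactly 2 times):
  listen listen listen: 2
  listen listen sugar: 2
  listen sugar listen: 2
  soft speak speak: 2

listen listen listen; listen listen sugar; listen sugar listen; soft speak speak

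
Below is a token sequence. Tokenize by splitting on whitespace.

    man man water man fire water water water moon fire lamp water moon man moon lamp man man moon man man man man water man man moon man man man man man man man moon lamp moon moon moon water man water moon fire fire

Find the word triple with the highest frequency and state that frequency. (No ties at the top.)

"man man man", 7 times

Trigram frequencies (highest first):
  man man man: 7
  man man moon: 3
  man man water: 2
  man water man: 2
  water moon fire: 2
  man moon lamp: 2
  … (23 more, each ≤ 2)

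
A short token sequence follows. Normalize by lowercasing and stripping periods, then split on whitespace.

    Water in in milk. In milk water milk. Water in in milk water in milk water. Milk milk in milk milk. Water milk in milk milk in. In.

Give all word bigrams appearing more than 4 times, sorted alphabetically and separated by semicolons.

Bigram counts meeting the condition (more than 4 times):
  in milk: 6
  milk water: 5

in milk; milk water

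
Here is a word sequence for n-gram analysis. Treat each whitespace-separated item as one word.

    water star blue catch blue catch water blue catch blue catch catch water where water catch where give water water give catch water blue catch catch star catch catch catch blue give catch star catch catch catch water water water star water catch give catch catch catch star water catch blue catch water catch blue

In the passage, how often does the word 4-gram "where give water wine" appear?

Scanning the 52 overlapping 4-gram windows for "where give water wine":
  (none found)

0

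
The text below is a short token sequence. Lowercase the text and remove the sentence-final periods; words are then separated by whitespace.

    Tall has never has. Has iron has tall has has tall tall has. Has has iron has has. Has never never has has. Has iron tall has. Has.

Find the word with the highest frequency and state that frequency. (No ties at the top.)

"has", 17 times

Unigram frequencies (highest first):
  has: 17
  tall: 5
  never: 3
  iron: 3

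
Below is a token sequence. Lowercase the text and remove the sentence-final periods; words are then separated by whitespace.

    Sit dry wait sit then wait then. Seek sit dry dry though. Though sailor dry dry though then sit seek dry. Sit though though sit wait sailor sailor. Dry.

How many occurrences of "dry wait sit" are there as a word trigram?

1

Scanning the 27 overlapping trigram windows for "dry wait sit":
  position 2–4: dry wait sit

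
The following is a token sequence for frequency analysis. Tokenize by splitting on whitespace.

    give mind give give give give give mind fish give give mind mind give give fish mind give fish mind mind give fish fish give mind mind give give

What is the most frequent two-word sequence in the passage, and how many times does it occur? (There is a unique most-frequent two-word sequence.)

Bigram frequencies (highest first):
  give give: 7
  mind give: 5
  give mind: 4
  mind mind: 3
  give fish: 3
  fish give: 2
  … (3 more, each ≤ 2)

"give give", 7 times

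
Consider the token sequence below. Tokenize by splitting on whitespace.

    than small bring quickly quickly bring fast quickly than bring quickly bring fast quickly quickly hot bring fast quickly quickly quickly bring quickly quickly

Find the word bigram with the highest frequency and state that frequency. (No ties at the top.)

Bigram frequencies (highest first):
  quickly quickly: 5
  bring quickly: 3
  quickly bring: 3
  bring fast: 3
  fast quickly: 3
  than small: 1
  … (5 more, each ≤ 1)

"quickly quickly", 5 times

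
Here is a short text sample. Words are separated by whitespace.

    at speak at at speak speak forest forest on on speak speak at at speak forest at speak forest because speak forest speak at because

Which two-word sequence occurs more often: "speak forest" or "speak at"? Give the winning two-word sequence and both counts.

"speak forest" (4 vs 3)

"speak forest": 4 occurrences
"speak at": 3 occurrences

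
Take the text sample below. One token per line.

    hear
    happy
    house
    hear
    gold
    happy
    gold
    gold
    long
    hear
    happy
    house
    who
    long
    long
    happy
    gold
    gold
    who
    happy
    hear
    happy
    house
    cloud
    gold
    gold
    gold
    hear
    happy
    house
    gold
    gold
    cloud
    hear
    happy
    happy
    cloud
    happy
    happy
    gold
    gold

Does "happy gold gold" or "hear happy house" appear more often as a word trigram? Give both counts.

"hear happy house" (4 vs 3)

"happy gold gold": 3 occurrences
"hear happy house": 4 occurrences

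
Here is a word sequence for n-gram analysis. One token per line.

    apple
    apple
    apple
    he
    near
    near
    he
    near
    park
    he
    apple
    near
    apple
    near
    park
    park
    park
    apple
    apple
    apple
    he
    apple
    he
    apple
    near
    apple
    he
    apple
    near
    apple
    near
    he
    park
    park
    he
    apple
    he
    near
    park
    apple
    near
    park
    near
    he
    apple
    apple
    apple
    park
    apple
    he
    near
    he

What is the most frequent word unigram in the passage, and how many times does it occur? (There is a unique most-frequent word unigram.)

"apple", 19 times

Unigram frequencies (highest first):
  apple: 19
  he: 12
  near: 12
  park: 9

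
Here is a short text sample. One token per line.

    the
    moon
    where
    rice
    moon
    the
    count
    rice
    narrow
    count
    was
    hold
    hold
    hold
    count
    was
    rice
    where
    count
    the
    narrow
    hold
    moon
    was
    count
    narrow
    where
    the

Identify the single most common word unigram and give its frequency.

Unigram frequencies (highest first):
  count: 5
  the: 4
  hold: 4
  moon: 3
  where: 3
  rice: 3
  … (2 more, each ≤ 3)

"count", 5 times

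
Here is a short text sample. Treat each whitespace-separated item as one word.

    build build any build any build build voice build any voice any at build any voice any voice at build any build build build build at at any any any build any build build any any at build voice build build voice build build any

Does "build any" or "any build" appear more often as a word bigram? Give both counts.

"build any" (8 vs 5)

"build any": 8 occurrences
"any build": 5 occurrences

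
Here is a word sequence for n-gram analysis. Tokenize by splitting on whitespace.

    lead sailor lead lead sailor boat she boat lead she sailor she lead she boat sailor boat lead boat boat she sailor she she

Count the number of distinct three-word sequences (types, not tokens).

24 tokens → 22 trigram windows in total.
Repeated trigrams (each contributes count−1 duplicates):
  she sailor she: 2
1 duplicate windows → 22 − 1 = 21 distinct.

21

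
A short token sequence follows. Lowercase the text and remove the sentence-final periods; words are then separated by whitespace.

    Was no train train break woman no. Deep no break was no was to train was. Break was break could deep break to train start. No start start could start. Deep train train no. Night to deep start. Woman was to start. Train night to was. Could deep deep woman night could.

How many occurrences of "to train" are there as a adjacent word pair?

Scanning the 51 overlapping bigram windows for "to train":
  position 14–15: to train
  position 23–24: to train

2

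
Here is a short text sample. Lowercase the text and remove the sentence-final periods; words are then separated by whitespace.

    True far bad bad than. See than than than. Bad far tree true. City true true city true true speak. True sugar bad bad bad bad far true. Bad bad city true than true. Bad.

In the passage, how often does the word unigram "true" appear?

Scanning the 35 tokens for "true":
  position 1: true
  position 13: true
  position 15: true
  position 16: true
  position 18: true
  position 19: true
  position 21: true
  position 28: true
  position 32: true
  position 34: true

10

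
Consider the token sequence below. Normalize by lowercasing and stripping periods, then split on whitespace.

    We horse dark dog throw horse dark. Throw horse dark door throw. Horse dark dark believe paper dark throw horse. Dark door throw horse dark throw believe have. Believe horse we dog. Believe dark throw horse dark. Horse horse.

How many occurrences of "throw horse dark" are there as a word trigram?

6

Scanning the 37 overlapping trigram windows for "throw horse dark":
  position 5–7: throw horse dark
  position 8–10: throw horse dark
  position 12–14: throw horse dark
  position 19–21: throw horse dark
  position 23–25: throw horse dark
  position 35–37: throw horse dark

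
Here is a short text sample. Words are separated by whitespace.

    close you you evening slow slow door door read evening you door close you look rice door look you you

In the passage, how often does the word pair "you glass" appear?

0

Scanning the 19 overlapping bigram windows for "you glass":
  (none found)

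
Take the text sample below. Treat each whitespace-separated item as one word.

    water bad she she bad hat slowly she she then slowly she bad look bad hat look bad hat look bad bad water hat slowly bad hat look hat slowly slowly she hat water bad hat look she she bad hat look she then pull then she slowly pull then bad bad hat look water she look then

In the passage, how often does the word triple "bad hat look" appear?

Scanning the 56 overlapping trigram windows for "bad hat look":
  position 15–17: bad hat look
  position 18–20: bad hat look
  position 26–28: bad hat look
  position 35–37: bad hat look
  position 40–42: bad hat look
  position 52–54: bad hat look

6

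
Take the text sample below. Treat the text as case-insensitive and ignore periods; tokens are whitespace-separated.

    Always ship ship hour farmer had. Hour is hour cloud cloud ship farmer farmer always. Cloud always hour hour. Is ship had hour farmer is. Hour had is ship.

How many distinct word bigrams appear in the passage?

23

29 tokens → 28 bigram windows in total.
Repeated bigrams (each contributes count−1 duplicates):
  had hour: 2
  hour farmer: 2
  hour is: 2
  is hour: 2
  is ship: 2
5 duplicate windows → 28 − 5 = 23 distinct.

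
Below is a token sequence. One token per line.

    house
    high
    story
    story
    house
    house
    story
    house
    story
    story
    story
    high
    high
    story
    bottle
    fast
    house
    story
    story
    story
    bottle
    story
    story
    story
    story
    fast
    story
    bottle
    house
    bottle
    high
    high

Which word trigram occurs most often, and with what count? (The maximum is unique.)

Trigram frequencies (highest first):
  story story story: 4
  house story story: 2
  house high story: 1
  high story story: 1
  story story house: 1
  story house house: 1
  … (20 more, each ≤ 1)

"story story story", 4 times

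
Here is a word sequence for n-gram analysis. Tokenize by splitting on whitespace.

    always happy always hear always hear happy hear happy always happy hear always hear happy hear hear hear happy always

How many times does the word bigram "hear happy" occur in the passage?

Scanning the 19 overlapping bigram windows for "hear happy":
  position 6–7: hear happy
  position 8–9: hear happy
  position 14–15: hear happy
  position 18–19: hear happy

4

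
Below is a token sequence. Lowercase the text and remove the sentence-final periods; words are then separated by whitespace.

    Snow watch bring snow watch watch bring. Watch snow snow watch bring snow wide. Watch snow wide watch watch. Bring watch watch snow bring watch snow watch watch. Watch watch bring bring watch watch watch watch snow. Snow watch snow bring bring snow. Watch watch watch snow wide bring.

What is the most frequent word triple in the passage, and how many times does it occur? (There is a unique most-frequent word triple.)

Trigram frequencies (highest first):
  watch watch watch: 5
  snow watch watch: 3
  watch watch bring: 3
  watch watch snow: 3
  snow watch bring: 2
  watch bring snow: 2
  … (20 more, each ≤ 2)

"watch watch watch", 5 times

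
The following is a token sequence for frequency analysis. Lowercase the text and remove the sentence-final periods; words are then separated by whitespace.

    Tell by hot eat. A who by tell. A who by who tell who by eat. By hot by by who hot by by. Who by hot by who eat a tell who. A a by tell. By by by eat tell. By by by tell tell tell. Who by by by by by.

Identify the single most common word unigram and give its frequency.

Unigram frequencies (highest first):
  by: 23
  tell: 9
  who: 9
  a: 5
  hot: 4
  eat: 4

"by", 23 times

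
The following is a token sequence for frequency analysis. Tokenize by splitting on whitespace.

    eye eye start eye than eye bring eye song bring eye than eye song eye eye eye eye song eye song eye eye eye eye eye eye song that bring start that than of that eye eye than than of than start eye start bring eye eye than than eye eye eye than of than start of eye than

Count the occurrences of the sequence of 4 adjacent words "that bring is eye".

0

Scanning the 56 overlapping 4-gram windows for "that bring is eye":
  (none found)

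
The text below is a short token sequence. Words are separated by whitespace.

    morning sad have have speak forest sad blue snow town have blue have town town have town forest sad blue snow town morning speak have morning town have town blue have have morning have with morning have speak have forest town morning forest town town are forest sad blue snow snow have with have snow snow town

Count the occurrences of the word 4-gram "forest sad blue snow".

3

Scanning the 54 overlapping 4-gram windows for "forest sad blue snow":
  position 6–9: forest sad blue snow
  position 18–21: forest sad blue snow
  position 47–50: forest sad blue snow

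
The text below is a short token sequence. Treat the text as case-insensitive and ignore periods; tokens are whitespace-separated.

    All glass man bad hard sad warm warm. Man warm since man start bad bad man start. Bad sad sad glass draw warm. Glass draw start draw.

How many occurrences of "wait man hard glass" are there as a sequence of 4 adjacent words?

0

Scanning the 24 overlapping 4-gram windows for "wait man hard glass":
  (none found)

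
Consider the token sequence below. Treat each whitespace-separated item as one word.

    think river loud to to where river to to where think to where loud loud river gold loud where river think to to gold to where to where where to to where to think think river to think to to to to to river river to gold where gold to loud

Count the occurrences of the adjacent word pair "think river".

2

Scanning the 50 overlapping bigram windows for "think river":
  position 1–2: think river
  position 35–36: think river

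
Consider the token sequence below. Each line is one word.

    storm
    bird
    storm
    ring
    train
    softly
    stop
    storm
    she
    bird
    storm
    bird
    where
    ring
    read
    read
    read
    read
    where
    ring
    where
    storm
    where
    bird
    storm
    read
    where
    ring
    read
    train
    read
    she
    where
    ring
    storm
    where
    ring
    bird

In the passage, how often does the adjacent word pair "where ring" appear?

5

Scanning the 37 overlapping bigram windows for "where ring":
  position 13–14: where ring
  position 19–20: where ring
  position 27–28: where ring
  position 33–34: where ring
  position 36–37: where ring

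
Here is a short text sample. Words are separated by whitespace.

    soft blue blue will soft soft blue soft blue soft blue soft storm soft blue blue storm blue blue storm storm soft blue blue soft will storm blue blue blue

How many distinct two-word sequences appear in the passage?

30 tokens → 29 bigram windows in total.
Repeated bigrams (each contributes count−1 duplicates):
  blue blue: 6
  soft blue: 6
  blue soft: 4
  blue storm: 2
  storm blue: 2
  storm soft: 2
16 duplicate windows → 29 − 16 = 13 distinct.

13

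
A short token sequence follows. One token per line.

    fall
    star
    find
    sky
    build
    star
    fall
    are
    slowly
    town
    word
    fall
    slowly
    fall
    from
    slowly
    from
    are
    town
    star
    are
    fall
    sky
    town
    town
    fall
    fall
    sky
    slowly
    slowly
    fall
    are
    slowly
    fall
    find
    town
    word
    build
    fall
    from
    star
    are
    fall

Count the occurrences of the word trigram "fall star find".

1

Scanning the 41 overlapping trigram windows for "fall star find":
  position 1–3: fall star find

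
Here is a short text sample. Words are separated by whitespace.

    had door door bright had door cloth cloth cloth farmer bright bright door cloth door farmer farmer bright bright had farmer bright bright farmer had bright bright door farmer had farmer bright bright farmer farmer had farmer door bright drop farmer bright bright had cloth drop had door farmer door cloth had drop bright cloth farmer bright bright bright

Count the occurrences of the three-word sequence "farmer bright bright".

Scanning the 57 overlapping trigram windows for "farmer bright bright":
  position 10–12: farmer bright bright
  position 17–19: farmer bright bright
  position 21–23: farmer bright bright
  position 31–33: farmer bright bright
  position 41–43: farmer bright bright
  position 56–58: farmer bright bright

6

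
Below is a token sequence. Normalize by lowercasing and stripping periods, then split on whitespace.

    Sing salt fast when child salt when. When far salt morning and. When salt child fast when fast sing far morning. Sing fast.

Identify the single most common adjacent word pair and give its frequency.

"fast when", 2 times

Bigram frequencies (highest first):
  fast when: 2
  sing salt: 1
  salt fast: 1
  when child: 1
  child salt: 1
  salt when: 1
  … (15 more, each ≤ 1)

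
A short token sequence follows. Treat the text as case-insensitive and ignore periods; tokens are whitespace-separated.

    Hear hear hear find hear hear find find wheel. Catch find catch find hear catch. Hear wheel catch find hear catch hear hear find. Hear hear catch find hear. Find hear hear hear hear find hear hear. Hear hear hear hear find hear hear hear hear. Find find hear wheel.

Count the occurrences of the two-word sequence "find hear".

Scanning the 49 overlapping bigram windows for "find hear":
  position 4–5: find hear
  position 13–14: find hear
  position 19–20: find hear
  position 24–25: find hear
  position 28–29: find hear
  position 30–31: find hear
  position 35–36: find hear
  position 42–43: find hear
  position 48–49: find hear

9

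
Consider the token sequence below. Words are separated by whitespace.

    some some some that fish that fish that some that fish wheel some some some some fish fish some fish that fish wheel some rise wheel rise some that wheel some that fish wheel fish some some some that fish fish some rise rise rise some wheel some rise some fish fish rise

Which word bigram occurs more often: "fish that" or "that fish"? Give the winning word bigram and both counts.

"that fish" (6 vs 3)

"fish that": 3 occurrences
"that fish": 6 occurrences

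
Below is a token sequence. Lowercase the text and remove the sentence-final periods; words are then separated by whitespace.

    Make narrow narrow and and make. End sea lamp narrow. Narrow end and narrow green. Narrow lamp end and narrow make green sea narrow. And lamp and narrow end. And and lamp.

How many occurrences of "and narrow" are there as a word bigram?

3

Scanning the 31 overlapping bigram windows for "and narrow":
  position 13–14: and narrow
  position 19–20: and narrow
  position 27–28: and narrow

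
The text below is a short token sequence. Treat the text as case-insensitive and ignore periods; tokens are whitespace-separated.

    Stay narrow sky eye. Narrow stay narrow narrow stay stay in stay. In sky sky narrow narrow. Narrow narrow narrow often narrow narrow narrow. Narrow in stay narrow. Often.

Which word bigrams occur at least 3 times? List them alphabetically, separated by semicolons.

Bigram counts meeting the condition (at least 3 times):
  narrow narrow: 8
  stay narrow: 3

narrow narrow; stay narrow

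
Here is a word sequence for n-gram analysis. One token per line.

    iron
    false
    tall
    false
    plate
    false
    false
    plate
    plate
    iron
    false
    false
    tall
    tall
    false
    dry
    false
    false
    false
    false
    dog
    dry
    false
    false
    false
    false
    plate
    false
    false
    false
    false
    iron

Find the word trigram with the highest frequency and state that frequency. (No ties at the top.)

Trigram frequencies (highest first):
  false false false: 6
  false plate false: 2
  plate false false: 2
  false false plate: 2
  dry false false: 2
  iron false tall: 1
  … (15 more, each ≤ 1)

"false false false", 6 times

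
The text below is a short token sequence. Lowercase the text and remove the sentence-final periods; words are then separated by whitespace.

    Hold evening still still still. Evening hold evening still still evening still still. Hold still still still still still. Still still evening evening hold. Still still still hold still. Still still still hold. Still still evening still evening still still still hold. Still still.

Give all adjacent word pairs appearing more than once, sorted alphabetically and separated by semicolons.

evening hold; evening still; hold evening; hold still; still evening; still hold; still still

Bigram counts meeting the condition (more than once):
  evening hold: 2
  evening still: 5
  hold evening: 2
  hold still: 5
  still evening: 5
  still hold: 4
  still still: 19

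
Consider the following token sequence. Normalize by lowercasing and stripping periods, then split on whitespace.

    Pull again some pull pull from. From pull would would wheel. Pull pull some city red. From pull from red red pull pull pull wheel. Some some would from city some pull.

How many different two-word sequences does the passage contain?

32 tokens → 31 bigram windows in total.
Repeated bigrams (each contributes count−1 duplicates):
  pull pull: 4
  from pull: 2
  pull from: 2
  some pull: 2
6 duplicate windows → 31 − 6 = 25 distinct.

25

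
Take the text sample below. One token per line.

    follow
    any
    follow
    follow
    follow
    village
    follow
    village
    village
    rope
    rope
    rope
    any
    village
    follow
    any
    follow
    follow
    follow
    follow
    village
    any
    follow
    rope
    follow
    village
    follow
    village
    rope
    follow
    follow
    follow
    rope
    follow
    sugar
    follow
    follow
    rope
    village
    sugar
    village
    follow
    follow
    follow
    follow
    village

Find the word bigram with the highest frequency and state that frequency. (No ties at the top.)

"follow follow", 11 times

Bigram frequencies (highest first):
  follow follow: 11
  follow village: 6
  village follow: 4
  any follow: 3
  follow rope: 3
  rope follow: 3
  … (12 more, each ≤ 2)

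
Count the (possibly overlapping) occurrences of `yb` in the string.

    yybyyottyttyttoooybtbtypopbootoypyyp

2

Sliding a length-2 window over the 36 characters (35 positions):
  position 2–3: yb
  position 18–19: yb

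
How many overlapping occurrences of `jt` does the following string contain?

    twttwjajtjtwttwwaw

Sliding a length-2 window over the 18 characters (17 positions):
  position 8–9: jt
  position 10–11: jt

2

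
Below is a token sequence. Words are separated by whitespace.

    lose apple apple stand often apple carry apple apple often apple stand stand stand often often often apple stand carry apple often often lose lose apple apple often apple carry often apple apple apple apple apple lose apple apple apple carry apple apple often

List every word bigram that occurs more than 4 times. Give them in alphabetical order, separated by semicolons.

apple apple; often apple

Bigram counts meeting the condition (more than 4 times):
  apple apple: 10
  often apple: 5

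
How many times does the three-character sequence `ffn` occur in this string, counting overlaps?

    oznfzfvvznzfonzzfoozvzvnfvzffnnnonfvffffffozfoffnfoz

2

Sliding a length-3 window over the 52 characters (50 positions):
  position 28–30: ffn
  position 47–49: ffn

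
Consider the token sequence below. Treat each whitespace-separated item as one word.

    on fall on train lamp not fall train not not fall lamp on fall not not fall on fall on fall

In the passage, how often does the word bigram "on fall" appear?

4

Scanning the 20 overlapping bigram windows for "on fall":
  position 1–2: on fall
  position 13–14: on fall
  position 18–19: on fall
  position 20–21: on fall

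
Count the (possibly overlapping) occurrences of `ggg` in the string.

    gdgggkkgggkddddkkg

Sliding a length-3 window over the 18 characters (16 positions):
  position 3–5: ggg
  position 8–10: ggg

2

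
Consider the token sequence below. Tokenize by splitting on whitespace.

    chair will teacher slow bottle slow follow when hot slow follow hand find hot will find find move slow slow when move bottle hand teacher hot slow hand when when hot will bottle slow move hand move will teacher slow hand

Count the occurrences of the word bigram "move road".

0

Scanning the 40 overlapping bigram windows for "move road":
  (none found)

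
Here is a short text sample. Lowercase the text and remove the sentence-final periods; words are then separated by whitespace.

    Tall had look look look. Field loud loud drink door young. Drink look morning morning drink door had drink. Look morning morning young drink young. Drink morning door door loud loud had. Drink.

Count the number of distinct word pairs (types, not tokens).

23

33 tokens → 32 bigram windows in total.
Repeated bigrams (each contributes count−1 duplicates):
  young drink: 3
  drink door: 2
  drink look: 2
  had drink: 2
  look look: 2
  look morning: 2
  loud loud: 2
  morning morning: 2
9 duplicate windows → 32 − 9 = 23 distinct.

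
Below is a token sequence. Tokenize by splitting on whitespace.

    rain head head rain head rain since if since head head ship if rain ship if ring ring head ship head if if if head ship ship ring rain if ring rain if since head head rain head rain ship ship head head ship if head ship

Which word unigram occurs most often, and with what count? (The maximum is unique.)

Unigram frequencies (highest first):
  head: 14
  if: 9
  ship: 9
  rain: 8
  ring: 4
  since: 3

"head", 14 times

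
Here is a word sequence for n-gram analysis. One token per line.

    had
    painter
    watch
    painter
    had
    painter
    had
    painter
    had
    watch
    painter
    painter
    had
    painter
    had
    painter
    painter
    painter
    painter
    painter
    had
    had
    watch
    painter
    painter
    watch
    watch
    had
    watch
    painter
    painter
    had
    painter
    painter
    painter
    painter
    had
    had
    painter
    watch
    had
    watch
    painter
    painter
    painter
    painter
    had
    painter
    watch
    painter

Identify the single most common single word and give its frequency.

"painter", 27 times

Unigram frequencies (highest first):
  painter: 27
  had: 14
  watch: 9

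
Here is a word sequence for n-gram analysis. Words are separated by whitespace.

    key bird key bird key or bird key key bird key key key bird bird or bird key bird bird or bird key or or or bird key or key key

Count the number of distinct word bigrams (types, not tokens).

31 tokens → 30 bigram windows in total.
Repeated bigrams (each contributes count−1 duplicates):
  bird key: 7
  key bird: 5
  key key: 4
  or bird: 4
  key or: 3
  bird bird: 2
  bird or: 2
  or or: 2
21 duplicate windows → 30 − 21 = 9 distinct.

9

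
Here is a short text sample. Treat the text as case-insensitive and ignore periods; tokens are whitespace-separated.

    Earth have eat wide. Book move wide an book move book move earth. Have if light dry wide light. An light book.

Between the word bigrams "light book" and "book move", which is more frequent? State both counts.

"light book": 1 occurrence
"book move": 3 occurrences

"book move" (3 vs 1)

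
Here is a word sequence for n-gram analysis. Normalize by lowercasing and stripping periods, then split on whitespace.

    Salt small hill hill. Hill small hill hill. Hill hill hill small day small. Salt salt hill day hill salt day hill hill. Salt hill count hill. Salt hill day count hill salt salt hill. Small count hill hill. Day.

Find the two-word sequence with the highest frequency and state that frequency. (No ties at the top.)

"hill hill", 8 times

Bigram frequencies (highest first):
  hill hill: 8
  salt hill: 4
  hill salt: 4
  hill small: 3
  hill day: 3
  count hill: 3
  … (11 more, each ≤ 2)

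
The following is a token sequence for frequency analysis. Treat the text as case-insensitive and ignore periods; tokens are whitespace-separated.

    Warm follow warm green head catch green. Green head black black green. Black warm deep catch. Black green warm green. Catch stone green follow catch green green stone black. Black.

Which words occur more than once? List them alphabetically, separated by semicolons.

black; catch; follow; green; head; stone; warm

Unigram counts meeting the condition (more than once):
  black: 6
  catch: 4
  follow: 2
  green: 9
  head: 2
  stone: 2
  warm: 4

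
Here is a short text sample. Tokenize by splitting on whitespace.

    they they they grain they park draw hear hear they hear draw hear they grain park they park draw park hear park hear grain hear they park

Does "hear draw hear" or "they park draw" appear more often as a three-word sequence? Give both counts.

"they park draw" (2 vs 1)

"hear draw hear": 1 occurrence
"they park draw": 2 occurrences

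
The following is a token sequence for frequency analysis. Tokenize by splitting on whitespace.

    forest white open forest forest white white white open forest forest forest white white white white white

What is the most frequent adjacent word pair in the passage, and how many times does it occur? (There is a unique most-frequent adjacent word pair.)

Bigram frequencies (highest first):
  white white: 6
  forest white: 3
  forest forest: 3
  white open: 2
  open forest: 2

"white white", 6 times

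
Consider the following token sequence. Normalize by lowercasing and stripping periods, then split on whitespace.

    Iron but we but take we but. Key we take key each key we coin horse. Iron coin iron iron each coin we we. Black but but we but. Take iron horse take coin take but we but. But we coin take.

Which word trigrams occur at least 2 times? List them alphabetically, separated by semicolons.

Trigram counts meeting the condition (at least 2 times):
  but but we: 2
  but we but: 3
  we but take: 2

but but we; but we but; we but take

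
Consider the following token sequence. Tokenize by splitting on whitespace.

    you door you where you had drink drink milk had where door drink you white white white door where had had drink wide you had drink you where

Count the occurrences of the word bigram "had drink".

Scanning the 27 overlapping bigram windows for "had drink":
  position 6–7: had drink
  position 21–22: had drink
  position 25–26: had drink

3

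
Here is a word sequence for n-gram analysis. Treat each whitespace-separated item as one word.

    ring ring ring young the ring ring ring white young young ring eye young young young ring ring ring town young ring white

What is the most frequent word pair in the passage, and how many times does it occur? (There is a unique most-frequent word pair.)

"ring ring", 6 times

Bigram frequencies (highest first):
  ring ring: 6
  young young: 3
  young ring: 3
  ring white: 2
  ring young: 1
  young the: 1
  … (6 more, each ≤ 1)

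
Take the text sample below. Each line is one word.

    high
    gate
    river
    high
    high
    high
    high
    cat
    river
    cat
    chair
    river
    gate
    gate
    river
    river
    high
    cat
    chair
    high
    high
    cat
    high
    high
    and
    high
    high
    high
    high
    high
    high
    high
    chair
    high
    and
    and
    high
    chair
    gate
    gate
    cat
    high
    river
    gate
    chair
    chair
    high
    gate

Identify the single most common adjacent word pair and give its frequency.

Bigram frequencies (highest first):
  high high: 11
  high cat: 3
  chair high: 3
  high gate: 2
  gate river: 2
  river high: 2
  … (17 more, each ≤ 2)

"high high", 11 times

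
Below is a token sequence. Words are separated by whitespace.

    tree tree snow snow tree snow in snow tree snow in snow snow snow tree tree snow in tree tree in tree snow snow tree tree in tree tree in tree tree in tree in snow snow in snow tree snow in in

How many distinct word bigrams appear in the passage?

43 tokens → 42 bigram windows in total.
Repeated bigrams (each contributes count−1 duplicates):
  tree snow: 6
  tree tree: 6
  in tree: 5
  snow in: 5
  snow snow: 5
  snow tree: 5
  tree in: 5
  in snow: 4
33 duplicate windows → 42 − 33 = 9 distinct.

9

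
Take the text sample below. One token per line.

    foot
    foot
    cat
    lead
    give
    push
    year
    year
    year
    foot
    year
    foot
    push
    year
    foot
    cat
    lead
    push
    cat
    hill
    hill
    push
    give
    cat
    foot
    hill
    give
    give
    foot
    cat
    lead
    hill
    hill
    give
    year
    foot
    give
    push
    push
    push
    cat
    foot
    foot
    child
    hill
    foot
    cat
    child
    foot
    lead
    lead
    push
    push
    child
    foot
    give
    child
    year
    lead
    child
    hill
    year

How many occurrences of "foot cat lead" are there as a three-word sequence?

Scanning the 60 overlapping trigram windows for "foot cat lead":
  position 2–4: foot cat lead
  position 15–17: foot cat lead
  position 29–31: foot cat lead

3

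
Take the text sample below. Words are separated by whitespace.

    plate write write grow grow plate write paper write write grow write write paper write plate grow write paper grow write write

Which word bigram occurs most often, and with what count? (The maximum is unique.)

"write write", 4 times

Bigram frequencies (highest first):
  write write: 4
  write paper: 3
  grow write: 3
  plate write: 2
  write grow: 2
  paper write: 2
  … (5 more, each ≤ 1)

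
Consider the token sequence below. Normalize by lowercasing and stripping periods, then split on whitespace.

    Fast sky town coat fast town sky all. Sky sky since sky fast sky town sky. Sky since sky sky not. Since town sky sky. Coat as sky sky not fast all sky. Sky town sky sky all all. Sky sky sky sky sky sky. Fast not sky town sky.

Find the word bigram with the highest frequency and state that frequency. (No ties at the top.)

Bigram frequencies (highest first):
  sky sky: 12
  town sky: 5
  sky town: 4
  all sky: 3
  fast sky: 2
  sky all: 2
  … (17 more, each ≤ 2)

"sky sky", 12 times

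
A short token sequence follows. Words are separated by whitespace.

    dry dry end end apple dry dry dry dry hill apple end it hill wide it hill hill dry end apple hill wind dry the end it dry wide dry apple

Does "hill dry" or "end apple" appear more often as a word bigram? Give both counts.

"end apple" (2 vs 1)

"hill dry": 1 occurrence
"end apple": 2 occurrences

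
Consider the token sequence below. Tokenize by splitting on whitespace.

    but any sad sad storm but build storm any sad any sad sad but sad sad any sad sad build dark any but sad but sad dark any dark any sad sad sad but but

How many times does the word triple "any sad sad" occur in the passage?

4

Scanning the 33 overlapping trigram windows for "any sad sad":
  position 2–4: any sad sad
  position 11–13: any sad sad
  position 17–19: any sad sad
  position 30–32: any sad sad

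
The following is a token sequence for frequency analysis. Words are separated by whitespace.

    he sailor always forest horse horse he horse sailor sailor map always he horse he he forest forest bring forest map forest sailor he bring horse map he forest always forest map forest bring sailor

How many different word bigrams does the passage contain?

27

35 tokens → 34 bigram windows in total.
Repeated bigrams (each contributes count−1 duplicates):
  always forest: 2
  forest bring: 2
  forest map: 2
  he forest: 2
  he horse: 2
  horse he: 2
  map forest: 2
7 duplicate windows → 34 − 7 = 27 distinct.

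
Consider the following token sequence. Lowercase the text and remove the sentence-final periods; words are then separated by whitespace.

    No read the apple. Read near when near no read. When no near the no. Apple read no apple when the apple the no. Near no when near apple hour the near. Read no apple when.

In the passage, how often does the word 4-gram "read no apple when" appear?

2

Scanning the 33 overlapping 4-gram windows for "read no apple when":
  position 17–20: read no apple when
  position 33–36: read no apple when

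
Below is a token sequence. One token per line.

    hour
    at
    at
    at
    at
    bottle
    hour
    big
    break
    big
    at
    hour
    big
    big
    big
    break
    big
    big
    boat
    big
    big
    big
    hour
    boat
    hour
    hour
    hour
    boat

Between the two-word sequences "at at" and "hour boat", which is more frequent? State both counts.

"at at": 3 occurrences
"hour boat": 2 occurrences

"at at" (3 vs 2)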